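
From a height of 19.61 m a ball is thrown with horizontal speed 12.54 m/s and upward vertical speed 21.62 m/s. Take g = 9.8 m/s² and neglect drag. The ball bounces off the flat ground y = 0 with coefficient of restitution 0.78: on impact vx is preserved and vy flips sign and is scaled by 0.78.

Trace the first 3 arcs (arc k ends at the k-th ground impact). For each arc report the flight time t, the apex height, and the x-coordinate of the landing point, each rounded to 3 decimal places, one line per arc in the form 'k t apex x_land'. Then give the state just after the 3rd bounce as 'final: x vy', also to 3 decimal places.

1 5.184 43.458 65.010
2 4.646 26.440 123.269
3 3.624 16.086 168.710
final: 168.710 13.850

Arc 1: start y=19.610, vy=21.620 → t=5.184, apex=43.458, x_land=65.010, impact vy=-29.185
  bounce: vy ← 0.78·29.185 = 22.765
Arc 2: start y=0.000, vy=22.765 → t=4.646, apex=26.440, x_land=123.269, impact vy=-22.765
  bounce: vy ← 0.78·22.765 = 17.756
Arc 3: start y=0.000, vy=17.756 → t=3.624, apex=16.086, x_land=168.710, impact vy=-17.756
  bounce: vy ← 0.78·17.756 = 13.850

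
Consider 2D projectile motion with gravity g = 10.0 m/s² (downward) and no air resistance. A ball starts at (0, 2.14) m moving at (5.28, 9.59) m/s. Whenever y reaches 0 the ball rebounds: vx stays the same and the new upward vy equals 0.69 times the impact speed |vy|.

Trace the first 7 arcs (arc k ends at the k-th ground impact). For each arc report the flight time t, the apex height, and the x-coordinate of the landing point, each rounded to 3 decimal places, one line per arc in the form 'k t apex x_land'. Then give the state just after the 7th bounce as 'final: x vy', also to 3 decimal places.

1 2.120 6.738 11.193
2 1.602 3.208 19.652
3 1.105 1.527 25.488
4 0.763 0.727 29.516
5 0.526 0.346 32.294
6 0.363 0.165 34.212
7 0.251 0.078 35.535
final: 35.535 0.864

Arc 1: start y=2.140, vy=9.590 → t=2.120, apex=6.738, x_land=11.193, impact vy=-11.609
  bounce: vy ← 0.69·11.609 = 8.010
Arc 2: start y=0.000, vy=8.010 → t=1.602, apex=3.208, x_land=19.652, impact vy=-8.010
  bounce: vy ← 0.69·8.010 = 5.527
Arc 3: start y=0.000, vy=5.527 → t=1.105, apex=1.527, x_land=25.488, impact vy=-5.527
  bounce: vy ← 0.69·5.527 = 3.814
Arc 4: start y=0.000, vy=3.814 → t=0.763, apex=0.727, x_land=29.516, impact vy=-3.814
  bounce: vy ← 0.69·3.814 = 2.631
Arc 5: start y=0.000, vy=2.631 → t=0.526, apex=0.346, x_land=32.294, impact vy=-2.631
  bounce: vy ← 0.69·2.631 = 1.816
Arc 6: start y=0.000, vy=1.816 → t=0.363, apex=0.165, x_land=34.212, impact vy=-1.816
  bounce: vy ← 0.69·1.816 = 1.253
Arc 7: start y=0.000, vy=1.253 → t=0.251, apex=0.078, x_land=35.535, impact vy=-1.253
  bounce: vy ← 0.69·1.253 = 0.864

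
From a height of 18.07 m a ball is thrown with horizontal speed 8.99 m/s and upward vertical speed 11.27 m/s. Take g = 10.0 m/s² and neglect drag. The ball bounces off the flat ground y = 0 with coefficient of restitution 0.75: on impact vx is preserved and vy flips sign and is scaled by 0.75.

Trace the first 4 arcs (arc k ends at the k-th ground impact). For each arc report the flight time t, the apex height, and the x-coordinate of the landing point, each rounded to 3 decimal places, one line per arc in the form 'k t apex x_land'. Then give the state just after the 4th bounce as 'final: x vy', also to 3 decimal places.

Arc 1: start y=18.070, vy=11.270 → t=3.337, apex=24.421, x_land=30.000, impact vy=-22.100
  bounce: vy ← 0.75·22.100 = 16.575
Arc 2: start y=0.000, vy=16.575 → t=3.315, apex=13.737, x_land=59.802, impact vy=-16.575
  bounce: vy ← 0.75·16.575 = 12.431
Arc 3: start y=0.000, vy=12.431 → t=2.486, apex=7.727, x_land=82.153, impact vy=-12.431
  bounce: vy ← 0.75·12.431 = 9.323
Arc 4: start y=0.000, vy=9.323 → t=1.865, apex=4.346, x_land=98.917, impact vy=-9.323
  bounce: vy ← 0.75·9.323 = 6.993

1 3.337 24.421 30.000
2 3.315 13.737 59.802
3 2.486 7.727 82.153
4 1.865 4.346 98.917
final: 98.917 6.993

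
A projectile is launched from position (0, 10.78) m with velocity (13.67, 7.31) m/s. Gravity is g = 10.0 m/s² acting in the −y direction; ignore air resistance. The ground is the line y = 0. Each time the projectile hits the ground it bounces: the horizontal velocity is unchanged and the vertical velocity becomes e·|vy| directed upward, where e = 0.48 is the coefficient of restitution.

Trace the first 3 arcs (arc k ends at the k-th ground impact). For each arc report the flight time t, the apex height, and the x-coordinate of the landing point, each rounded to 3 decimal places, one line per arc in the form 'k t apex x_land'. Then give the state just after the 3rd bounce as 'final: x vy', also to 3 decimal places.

1 2.371 13.452 32.415
2 1.575 3.099 53.940
3 0.756 0.714 64.272
final: 64.272 1.814

Arc 1: start y=10.780, vy=7.310 → t=2.371, apex=13.452, x_land=32.415, impact vy=-16.402
  bounce: vy ← 0.48·16.402 = 7.873
Arc 2: start y=0.000, vy=7.873 → t=1.575, apex=3.099, x_land=53.940, impact vy=-7.873
  bounce: vy ← 0.48·7.873 = 3.779
Arc 3: start y=0.000, vy=3.779 → t=0.756, apex=0.714, x_land=64.272, impact vy=-3.779
  bounce: vy ← 0.48·3.779 = 1.814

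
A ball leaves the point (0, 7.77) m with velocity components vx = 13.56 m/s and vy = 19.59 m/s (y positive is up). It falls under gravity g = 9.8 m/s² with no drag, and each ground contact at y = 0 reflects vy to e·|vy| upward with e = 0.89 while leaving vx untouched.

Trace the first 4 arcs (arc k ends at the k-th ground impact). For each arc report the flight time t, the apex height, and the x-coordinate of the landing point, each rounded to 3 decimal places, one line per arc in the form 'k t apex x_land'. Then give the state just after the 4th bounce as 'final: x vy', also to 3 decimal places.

Arc 1: start y=7.770, vy=19.590 → t=4.362, apex=27.350, x_land=59.142, impact vy=-23.153
  bounce: vy ← 0.89·23.153 = 20.606
Arc 2: start y=0.000, vy=20.606 → t=4.205, apex=21.664, x_land=116.167, impact vy=-20.606
  bounce: vy ← 0.89·20.606 = 18.339
Arc 3: start y=0.000, vy=18.339 → t=3.743, apex=17.160, x_land=166.918, impact vy=-18.339
  bounce: vy ← 0.89·18.339 = 16.322
Arc 4: start y=0.000, vy=16.322 → t=3.331, apex=13.592, x_land=212.087, impact vy=-16.322
  bounce: vy ← 0.89·16.322 = 14.527

1 4.362 27.350 59.142
2 4.205 21.664 116.167
3 3.743 17.160 166.918
4 3.331 13.592 212.087
final: 212.087 14.527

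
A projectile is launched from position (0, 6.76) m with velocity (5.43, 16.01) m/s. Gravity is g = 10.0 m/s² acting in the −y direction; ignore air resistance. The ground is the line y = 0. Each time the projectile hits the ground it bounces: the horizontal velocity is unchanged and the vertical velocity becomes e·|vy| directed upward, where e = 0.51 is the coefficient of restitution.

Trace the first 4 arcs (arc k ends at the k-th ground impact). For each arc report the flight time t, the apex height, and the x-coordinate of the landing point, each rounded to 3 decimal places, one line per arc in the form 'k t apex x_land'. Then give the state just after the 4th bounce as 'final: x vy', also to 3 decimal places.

1 3.580 19.576 19.438
2 2.018 5.092 30.397
3 1.029 1.324 35.986
4 0.525 0.344 38.836
final: 38.836 1.339

Arc 1: start y=6.760, vy=16.010 → t=3.580, apex=19.576, x_land=19.438, impact vy=-19.787
  bounce: vy ← 0.51·19.787 = 10.091
Arc 2: start y=0.000, vy=10.091 → t=2.018, apex=5.092, x_land=30.397, impact vy=-10.091
  bounce: vy ← 0.51·10.091 = 5.147
Arc 3: start y=0.000, vy=5.147 → t=1.029, apex=1.324, x_land=35.986, impact vy=-5.147
  bounce: vy ← 0.51·5.147 = 2.625
Arc 4: start y=0.000, vy=2.625 → t=0.525, apex=0.344, x_land=38.836, impact vy=-2.625
  bounce: vy ← 0.51·2.625 = 1.339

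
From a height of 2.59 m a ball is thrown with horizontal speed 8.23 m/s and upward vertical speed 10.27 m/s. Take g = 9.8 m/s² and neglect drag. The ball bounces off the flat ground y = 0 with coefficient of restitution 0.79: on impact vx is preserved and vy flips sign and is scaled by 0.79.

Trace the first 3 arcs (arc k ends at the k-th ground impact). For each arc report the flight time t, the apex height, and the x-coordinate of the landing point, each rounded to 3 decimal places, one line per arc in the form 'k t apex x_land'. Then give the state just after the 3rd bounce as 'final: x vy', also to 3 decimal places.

1 2.323 7.971 19.122
2 2.015 4.975 35.707
3 1.592 3.105 48.809
final: 48.809 6.163

Arc 1: start y=2.590, vy=10.270 → t=2.323, apex=7.971, x_land=19.122, impact vy=-12.499
  bounce: vy ← 0.79·12.499 = 9.875
Arc 2: start y=0.000, vy=9.875 → t=2.015, apex=4.975, x_land=35.707, impact vy=-9.875
  bounce: vy ← 0.79·9.875 = 7.801
Arc 3: start y=0.000, vy=7.801 → t=1.592, apex=3.105, x_land=48.809, impact vy=-7.801
  bounce: vy ← 0.79·7.801 = 6.163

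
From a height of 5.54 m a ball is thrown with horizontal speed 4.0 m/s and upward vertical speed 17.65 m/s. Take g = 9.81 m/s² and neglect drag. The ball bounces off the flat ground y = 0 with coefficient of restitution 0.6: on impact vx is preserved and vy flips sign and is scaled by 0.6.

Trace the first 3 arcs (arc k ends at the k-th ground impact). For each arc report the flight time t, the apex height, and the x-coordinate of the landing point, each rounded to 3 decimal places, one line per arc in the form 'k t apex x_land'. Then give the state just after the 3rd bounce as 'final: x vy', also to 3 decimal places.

1 3.889 21.418 15.555
2 2.508 7.710 25.585
3 1.505 2.776 31.604
final: 31.604 4.428

Arc 1: start y=5.540, vy=17.650 → t=3.889, apex=21.418, x_land=15.555, impact vy=-20.499
  bounce: vy ← 0.6·20.499 = 12.300
Arc 2: start y=0.000, vy=12.300 → t=2.508, apex=7.710, x_land=25.585, impact vy=-12.300
  bounce: vy ← 0.6·12.300 = 7.380
Arc 3: start y=0.000, vy=7.380 → t=1.505, apex=2.776, x_land=31.604, impact vy=-7.380
  bounce: vy ← 0.6·7.380 = 4.428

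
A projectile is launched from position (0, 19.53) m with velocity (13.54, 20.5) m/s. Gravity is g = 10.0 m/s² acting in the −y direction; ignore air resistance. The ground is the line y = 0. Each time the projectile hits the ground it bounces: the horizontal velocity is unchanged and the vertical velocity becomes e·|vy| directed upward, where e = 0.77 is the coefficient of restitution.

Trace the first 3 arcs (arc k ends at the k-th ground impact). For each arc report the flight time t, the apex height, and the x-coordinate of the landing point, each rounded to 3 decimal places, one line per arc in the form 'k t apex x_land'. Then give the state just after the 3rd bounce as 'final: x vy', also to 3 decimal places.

1 4.898 40.543 66.313
2 4.385 24.038 125.689
3 3.377 14.252 171.408
final: 171.408 13.000

Arc 1: start y=19.530, vy=20.500 → t=4.898, apex=40.543, x_land=66.313, impact vy=-28.475
  bounce: vy ← 0.77·28.475 = 21.926
Arc 2: start y=0.000, vy=21.926 → t=4.385, apex=24.038, x_land=125.689, impact vy=-21.926
  bounce: vy ← 0.77·21.926 = 16.883
Arc 3: start y=0.000, vy=16.883 → t=3.377, apex=14.252, x_land=171.408, impact vy=-16.883
  bounce: vy ← 0.77·16.883 = 13.000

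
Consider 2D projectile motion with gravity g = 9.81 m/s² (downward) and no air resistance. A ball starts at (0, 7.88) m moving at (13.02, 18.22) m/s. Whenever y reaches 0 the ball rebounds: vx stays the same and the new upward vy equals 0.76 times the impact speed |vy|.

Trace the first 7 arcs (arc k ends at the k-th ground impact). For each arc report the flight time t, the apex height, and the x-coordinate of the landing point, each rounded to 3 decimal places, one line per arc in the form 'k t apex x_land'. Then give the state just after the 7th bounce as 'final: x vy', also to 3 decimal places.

1 4.106 24.800 53.458
2 3.418 14.324 97.958
3 2.598 8.274 131.778
4 1.974 4.779 157.481
5 1.500 2.760 177.016
6 1.140 1.594 191.862
7 0.867 0.921 203.145
final: 203.145 3.230

Arc 1: start y=7.880, vy=18.220 → t=4.106, apex=24.800, x_land=53.458, impact vy=-22.058
  bounce: vy ← 0.76·22.058 = 16.764
Arc 2: start y=0.000, vy=16.764 → t=3.418, apex=14.324, x_land=97.958, impact vy=-16.764
  bounce: vy ← 0.76·16.764 = 12.741
Arc 3: start y=0.000, vy=12.741 → t=2.598, apex=8.274, x_land=131.778, impact vy=-12.741
  bounce: vy ← 0.76·12.741 = 9.683
Arc 4: start y=0.000, vy=9.683 → t=1.974, apex=4.779, x_land=157.481, impact vy=-9.683
  bounce: vy ← 0.76·9.683 = 7.359
Arc 5: start y=0.000, vy=7.359 → t=1.500, apex=2.760, x_land=177.016, impact vy=-7.359
  bounce: vy ← 0.76·7.359 = 5.593
Arc 6: start y=0.000, vy=5.593 → t=1.140, apex=1.594, x_land=191.862, impact vy=-5.593
  bounce: vy ← 0.76·5.593 = 4.251
Arc 7: start y=0.000, vy=4.251 → t=0.867, apex=0.921, x_land=203.145, impact vy=-4.251
  bounce: vy ← 0.76·4.251 = 3.230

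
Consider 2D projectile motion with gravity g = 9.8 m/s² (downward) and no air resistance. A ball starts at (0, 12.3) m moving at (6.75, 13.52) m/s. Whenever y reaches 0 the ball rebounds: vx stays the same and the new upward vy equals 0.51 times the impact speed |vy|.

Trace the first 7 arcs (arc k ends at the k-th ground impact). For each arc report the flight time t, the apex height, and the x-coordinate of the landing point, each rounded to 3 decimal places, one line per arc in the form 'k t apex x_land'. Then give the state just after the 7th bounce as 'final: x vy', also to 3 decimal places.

Arc 1: start y=12.300, vy=13.520 → t=3.480, apex=21.626, x_land=23.493, impact vy=-20.588
  bounce: vy ← 0.51·20.588 = 10.500
Arc 2: start y=0.000, vy=10.500 → t=2.143, apex=5.625, x_land=37.957, impact vy=-10.500
  bounce: vy ← 0.51·10.500 = 5.355
Arc 3: start y=0.000, vy=5.355 → t=1.093, apex=1.463, x_land=45.334, impact vy=-5.355
  bounce: vy ← 0.51·5.355 = 2.731
Arc 4: start y=0.000, vy=2.731 → t=0.557, apex=0.381, x_land=49.096, impact vy=-2.731
  bounce: vy ← 0.51·2.731 = 1.393
Arc 5: start y=0.000, vy=1.393 → t=0.284, apex=0.099, x_land=51.015, impact vy=-1.393
  bounce: vy ← 0.51·1.393 = 0.710
Arc 6: start y=0.000, vy=0.710 → t=0.145, apex=0.026, x_land=51.993, impact vy=-0.710
  bounce: vy ← 0.51·0.710 = 0.362
Arc 7: start y=0.000, vy=0.362 → t=0.074, apex=0.007, x_land=52.492, impact vy=-0.362
  bounce: vy ← 0.51·0.362 = 0.185

1 3.480 21.626 23.493
2 2.143 5.625 37.957
3 1.093 1.463 45.334
4 0.557 0.381 49.096
5 0.284 0.099 51.015
6 0.145 0.026 51.993
7 0.074 0.007 52.492
final: 52.492 0.185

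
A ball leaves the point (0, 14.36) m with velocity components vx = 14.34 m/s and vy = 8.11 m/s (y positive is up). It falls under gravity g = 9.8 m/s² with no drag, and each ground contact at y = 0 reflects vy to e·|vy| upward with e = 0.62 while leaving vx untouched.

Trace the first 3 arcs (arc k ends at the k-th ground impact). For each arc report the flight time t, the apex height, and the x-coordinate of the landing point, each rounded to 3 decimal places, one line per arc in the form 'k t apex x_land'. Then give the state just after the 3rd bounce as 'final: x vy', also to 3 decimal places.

1 2.729 17.716 39.134
2 2.358 6.810 72.944
3 1.462 2.618 93.907
final: 93.907 4.441

Arc 1: start y=14.360, vy=8.110 → t=2.729, apex=17.716, x_land=39.134, impact vy=-18.634
  bounce: vy ← 0.62·18.634 = 11.553
Arc 2: start y=0.000, vy=11.553 → t=2.358, apex=6.810, x_land=72.944, impact vy=-11.553
  bounce: vy ← 0.62·11.553 = 7.163
Arc 3: start y=0.000, vy=7.163 → t=1.462, apex=2.618, x_land=93.907, impact vy=-7.163
  bounce: vy ← 0.62·7.163 = 4.441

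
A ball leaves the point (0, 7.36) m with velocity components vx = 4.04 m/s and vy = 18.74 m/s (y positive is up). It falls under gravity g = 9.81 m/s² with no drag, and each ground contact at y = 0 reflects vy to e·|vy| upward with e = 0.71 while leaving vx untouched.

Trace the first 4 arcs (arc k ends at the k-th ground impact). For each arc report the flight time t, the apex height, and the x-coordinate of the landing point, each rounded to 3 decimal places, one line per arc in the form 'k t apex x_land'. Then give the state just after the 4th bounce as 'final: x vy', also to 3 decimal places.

1 4.180 25.259 16.886
2 3.222 12.733 29.904
3 2.288 6.419 39.147
4 1.624 3.236 45.710
final: 45.710 5.657

Arc 1: start y=7.360, vy=18.740 → t=4.180, apex=25.259, x_land=16.886, impact vy=-22.262
  bounce: vy ← 0.71·22.262 = 15.806
Arc 2: start y=0.000, vy=15.806 → t=3.222, apex=12.733, x_land=29.904, impact vy=-15.806
  bounce: vy ← 0.71·15.806 = 11.222
Arc 3: start y=0.000, vy=11.222 → t=2.288, apex=6.419, x_land=39.147, impact vy=-11.222
  bounce: vy ← 0.71·11.222 = 7.968
Arc 4: start y=0.000, vy=7.968 → t=1.624, apex=3.236, x_land=45.710, impact vy=-7.968
  bounce: vy ← 0.71·7.968 = 5.657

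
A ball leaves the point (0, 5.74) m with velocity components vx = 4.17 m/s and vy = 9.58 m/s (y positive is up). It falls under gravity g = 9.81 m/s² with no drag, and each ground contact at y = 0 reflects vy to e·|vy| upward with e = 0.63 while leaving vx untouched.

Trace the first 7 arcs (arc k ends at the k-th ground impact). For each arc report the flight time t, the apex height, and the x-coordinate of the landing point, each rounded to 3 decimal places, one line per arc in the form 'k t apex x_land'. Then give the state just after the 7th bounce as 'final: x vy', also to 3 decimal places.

1 2.434 10.418 10.149
2 1.836 4.135 17.807
3 1.157 1.641 22.631
4 0.729 0.651 25.670
5 0.459 0.259 27.585
6 0.289 0.103 28.791
7 0.182 0.041 29.551
final: 29.551 0.563

Arc 1: start y=5.740, vy=9.580 → t=2.434, apex=10.418, x_land=10.149, impact vy=-14.297
  bounce: vy ← 0.63·14.297 = 9.007
Arc 2: start y=0.000, vy=9.007 → t=1.836, apex=4.135, x_land=17.807, impact vy=-9.007
  bounce: vy ← 0.63·9.007 = 5.674
Arc 3: start y=0.000, vy=5.674 → t=1.157, apex=1.641, x_land=22.631, impact vy=-5.674
  bounce: vy ← 0.63·5.674 = 3.575
Arc 4: start y=0.000, vy=3.575 → t=0.729, apex=0.651, x_land=25.670, impact vy=-3.575
  bounce: vy ← 0.63·3.575 = 2.252
Arc 5: start y=0.000, vy=2.252 → t=0.459, apex=0.259, x_land=27.585, impact vy=-2.252
  bounce: vy ← 0.63·2.252 = 1.419
Arc 6: start y=0.000, vy=1.419 → t=0.289, apex=0.103, x_land=28.791, impact vy=-1.419
  bounce: vy ← 0.63·1.419 = 0.894
Arc 7: start y=0.000, vy=0.894 → t=0.182, apex=0.041, x_land=29.551, impact vy=-0.894
  bounce: vy ← 0.63·0.894 = 0.563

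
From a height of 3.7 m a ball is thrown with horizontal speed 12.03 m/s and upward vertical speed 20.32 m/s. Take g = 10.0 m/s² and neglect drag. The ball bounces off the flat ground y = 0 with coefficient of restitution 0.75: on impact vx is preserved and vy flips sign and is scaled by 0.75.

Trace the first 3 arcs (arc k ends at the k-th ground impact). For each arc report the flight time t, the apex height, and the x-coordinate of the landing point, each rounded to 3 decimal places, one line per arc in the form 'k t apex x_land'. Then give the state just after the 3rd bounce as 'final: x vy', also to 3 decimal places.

Arc 1: start y=3.700, vy=20.320 → t=4.239, apex=24.345, x_land=50.990, impact vy=-22.066
  bounce: vy ← 0.75·22.066 = 16.549
Arc 2: start y=0.000, vy=16.549 → t=3.310, apex=13.694, x_land=90.808, impact vy=-16.549
  bounce: vy ← 0.75·16.549 = 12.412
Arc 3: start y=0.000, vy=12.412 → t=2.482, apex=7.703, x_land=120.671, impact vy=-12.412
  bounce: vy ← 0.75·12.412 = 9.309

1 4.239 24.345 50.990
2 3.310 13.694 90.808
3 2.482 7.703 120.671
final: 120.671 9.309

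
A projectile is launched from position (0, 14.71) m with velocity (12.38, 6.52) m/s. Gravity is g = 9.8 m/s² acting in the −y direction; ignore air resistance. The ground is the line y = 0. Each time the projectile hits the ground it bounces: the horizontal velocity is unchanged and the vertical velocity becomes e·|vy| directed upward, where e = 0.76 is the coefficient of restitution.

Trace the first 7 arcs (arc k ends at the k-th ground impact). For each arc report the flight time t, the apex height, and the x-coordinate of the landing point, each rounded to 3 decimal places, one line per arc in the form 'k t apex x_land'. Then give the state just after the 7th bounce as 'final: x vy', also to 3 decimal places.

Arc 1: start y=14.710, vy=6.520 → t=2.521, apex=16.879, x_land=31.214, impact vy=-18.189
  bounce: vy ← 0.76·18.189 = 13.823
Arc 2: start y=0.000, vy=13.823 → t=2.821, apex=9.749, x_land=66.139, impact vy=-13.823
  bounce: vy ← 0.76·13.823 = 10.506
Arc 3: start y=0.000, vy=10.506 → t=2.144, apex=5.631, x_land=92.682, impact vy=-10.506
  bounce: vy ← 0.76·10.506 = 7.984
Arc 4: start y=0.000, vy=7.984 → t=1.629, apex=3.253, x_land=112.855, impact vy=-7.984
  bounce: vy ← 0.76·7.984 = 6.068
Arc 5: start y=0.000, vy=6.068 → t=1.238, apex=1.879, x_land=128.186, impact vy=-6.068
  bounce: vy ← 0.76·6.068 = 4.612
Arc 6: start y=0.000, vy=4.612 → t=0.941, apex=1.085, x_land=139.838, impact vy=-4.612
  bounce: vy ← 0.76·4.612 = 3.505
Arc 7: start y=0.000, vy=3.505 → t=0.715, apex=0.627, x_land=148.693, impact vy=-3.505
  bounce: vy ← 0.76·3.505 = 2.664

1 2.521 16.879 31.214
2 2.821 9.749 66.139
3 2.144 5.631 92.682
4 1.629 3.253 112.855
5 1.238 1.879 128.186
6 0.941 1.085 139.838
7 0.715 0.627 148.693
final: 148.693 2.664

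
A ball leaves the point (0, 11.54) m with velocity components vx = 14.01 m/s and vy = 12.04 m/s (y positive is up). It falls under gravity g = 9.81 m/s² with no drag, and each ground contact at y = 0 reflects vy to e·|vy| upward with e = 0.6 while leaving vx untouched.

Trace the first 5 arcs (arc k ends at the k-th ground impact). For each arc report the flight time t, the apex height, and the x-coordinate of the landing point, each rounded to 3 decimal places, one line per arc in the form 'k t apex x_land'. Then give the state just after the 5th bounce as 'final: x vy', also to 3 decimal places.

Arc 1: start y=11.540, vy=12.040 → t=3.192, apex=18.928, x_land=44.717, impact vy=-19.271
  bounce: vy ← 0.6·19.271 = 11.563
Arc 2: start y=0.000, vy=11.563 → t=2.357, apex=6.814, x_land=77.743, impact vy=-11.563
  bounce: vy ← 0.6·11.563 = 6.938
Arc 3: start y=0.000, vy=6.938 → t=1.414, apex=2.453, x_land=97.558, impact vy=-6.938
  bounce: vy ← 0.6·6.938 = 4.163
Arc 4: start y=0.000, vy=4.163 → t=0.849, apex=0.883, x_land=109.448, impact vy=-4.163
  bounce: vy ← 0.6·4.163 = 2.498
Arc 5: start y=0.000, vy=2.498 → t=0.509, apex=0.318, x_land=116.581, impact vy=-2.498
  bounce: vy ← 0.6·2.498 = 1.499

1 3.192 18.928 44.717
2 2.357 6.814 77.743
3 1.414 2.453 97.558
4 0.849 0.883 109.448
5 0.509 0.318 116.581
final: 116.581 1.499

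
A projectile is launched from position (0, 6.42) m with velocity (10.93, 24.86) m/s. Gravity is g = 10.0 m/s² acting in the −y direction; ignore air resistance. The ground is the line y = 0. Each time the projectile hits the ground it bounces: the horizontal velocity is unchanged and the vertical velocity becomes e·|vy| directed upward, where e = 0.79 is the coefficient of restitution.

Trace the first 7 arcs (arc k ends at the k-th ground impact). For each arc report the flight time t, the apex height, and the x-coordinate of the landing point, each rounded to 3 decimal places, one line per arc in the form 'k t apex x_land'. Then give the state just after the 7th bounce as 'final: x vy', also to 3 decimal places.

Arc 1: start y=6.420, vy=24.860 → t=5.218, apex=37.321, x_land=57.033, impact vy=-27.321
  bounce: vy ← 0.79·27.321 = 21.583
Arc 2: start y=0.000, vy=21.583 → t=4.317, apex=23.292, x_land=104.215, impact vy=-21.583
  bounce: vy ← 0.79·21.583 = 17.051
Arc 3: start y=0.000, vy=17.051 → t=3.410, apex=14.537, x_land=141.488, impact vy=-17.051
  bounce: vy ← 0.79·17.051 = 13.470
Arc 4: start y=0.000, vy=13.470 → t=2.694, apex=9.072, x_land=170.934, impact vy=-13.470
  bounce: vy ← 0.79·13.470 = 10.641
Arc 5: start y=0.000, vy=10.641 → t=2.128, apex=5.662, x_land=194.196, impact vy=-10.641
  bounce: vy ← 0.79·10.641 = 8.407
Arc 6: start y=0.000, vy=8.407 → t=1.681, apex=3.534, x_land=212.573, impact vy=-8.407
  bounce: vy ← 0.79·8.407 = 6.641
Arc 7: start y=0.000, vy=6.641 → t=1.328, apex=2.205, x_land=227.091, impact vy=-6.641
  bounce: vy ← 0.79·6.641 = 5.247

1 5.218 37.321 57.033
2 4.317 23.292 104.215
3 3.410 14.537 141.488
4 2.694 9.072 170.934
5 2.128 5.662 194.196
6 1.681 3.534 212.573
7 1.328 2.205 227.091
final: 227.091 5.247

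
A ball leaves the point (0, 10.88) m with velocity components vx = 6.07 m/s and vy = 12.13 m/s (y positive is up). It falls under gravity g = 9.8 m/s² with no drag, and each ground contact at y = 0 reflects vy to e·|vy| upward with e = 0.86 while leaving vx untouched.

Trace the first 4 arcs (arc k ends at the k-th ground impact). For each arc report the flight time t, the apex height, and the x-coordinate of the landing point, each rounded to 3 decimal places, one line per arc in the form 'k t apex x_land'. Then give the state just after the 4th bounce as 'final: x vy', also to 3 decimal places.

1 3.175 18.387 19.272
2 3.332 13.599 39.496
3 2.865 10.058 56.889
4 2.464 7.439 71.847
final: 71.847 10.384

Arc 1: start y=10.880, vy=12.130 → t=3.175, apex=18.387, x_land=19.272, impact vy=-18.984
  bounce: vy ← 0.86·18.984 = 16.326
Arc 2: start y=0.000, vy=16.326 → t=3.332, apex=13.599, x_land=39.496, impact vy=-16.326
  bounce: vy ← 0.86·16.326 = 14.040
Arc 3: start y=0.000, vy=14.040 → t=2.865, apex=10.058, x_land=56.889, impact vy=-14.040
  bounce: vy ← 0.86·14.040 = 12.075
Arc 4: start y=0.000, vy=12.075 → t=2.464, apex=7.439, x_land=71.847, impact vy=-12.075
  bounce: vy ← 0.86·12.075 = 10.384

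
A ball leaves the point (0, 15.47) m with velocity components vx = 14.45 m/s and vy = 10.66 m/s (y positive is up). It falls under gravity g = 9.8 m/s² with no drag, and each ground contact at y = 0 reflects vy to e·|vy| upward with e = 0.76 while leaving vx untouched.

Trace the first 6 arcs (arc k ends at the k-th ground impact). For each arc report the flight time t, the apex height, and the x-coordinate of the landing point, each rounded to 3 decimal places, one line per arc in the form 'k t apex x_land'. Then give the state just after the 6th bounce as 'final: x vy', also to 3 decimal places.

Arc 1: start y=15.470, vy=10.660 → t=3.171, apex=21.268, x_land=45.822, impact vy=-20.417
  bounce: vy ← 0.76·20.417 = 15.517
Arc 2: start y=0.000, vy=15.517 → t=3.167, apex=12.284, x_land=91.581, impact vy=-15.517
  bounce: vy ← 0.76·15.517 = 11.793
Arc 3: start y=0.000, vy=11.793 → t=2.407, apex=7.095, x_land=126.358, impact vy=-11.793
  bounce: vy ← 0.76·11.793 = 8.963
Arc 4: start y=0.000, vy=8.963 → t=1.829, apex=4.098, x_land=152.788, impact vy=-8.963
  bounce: vy ← 0.76·8.963 = 6.812
Arc 5: start y=0.000, vy=6.812 → t=1.390, apex=2.367, x_land=172.875, impact vy=-6.812
  bounce: vy ← 0.76·6.812 = 5.177
Arc 6: start y=0.000, vy=5.177 → t=1.056, apex=1.367, x_land=188.141, impact vy=-5.177
  bounce: vy ← 0.76·5.177 = 3.934

1 3.171 21.268 45.822
2 3.167 12.284 91.581
3 2.407 7.095 126.358
4 1.829 4.098 152.788
5 1.390 2.367 172.875
6 1.056 1.367 188.141
final: 188.141 3.934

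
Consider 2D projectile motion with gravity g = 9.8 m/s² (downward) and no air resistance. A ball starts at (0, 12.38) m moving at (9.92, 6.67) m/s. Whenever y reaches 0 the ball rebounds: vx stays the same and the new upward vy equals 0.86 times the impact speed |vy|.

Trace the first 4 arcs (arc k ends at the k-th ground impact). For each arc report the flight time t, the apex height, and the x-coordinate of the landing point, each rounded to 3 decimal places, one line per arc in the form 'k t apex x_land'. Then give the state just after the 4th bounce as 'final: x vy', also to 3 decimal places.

Arc 1: start y=12.380, vy=6.670 → t=2.410, apex=14.650, x_land=23.904, impact vy=-16.945
  bounce: vy ← 0.86·16.945 = 14.573
Arc 2: start y=0.000, vy=14.573 → t=2.974, apex=10.835, x_land=53.407, impact vy=-14.573
  bounce: vy ← 0.86·14.573 = 12.533
Arc 3: start y=0.000, vy=12.533 → t=2.558, apex=8.014, x_land=78.779, impact vy=-12.533
  bounce: vy ← 0.86·12.533 = 10.778
Arc 4: start y=0.000, vy=10.778 → t=2.200, apex=5.927, x_land=100.599, impact vy=-10.778
  bounce: vy ← 0.86·10.778 = 9.269

1 2.410 14.650 23.904
2 2.974 10.835 53.407
3 2.558 8.014 78.779
4 2.200 5.927 100.599
final: 100.599 9.269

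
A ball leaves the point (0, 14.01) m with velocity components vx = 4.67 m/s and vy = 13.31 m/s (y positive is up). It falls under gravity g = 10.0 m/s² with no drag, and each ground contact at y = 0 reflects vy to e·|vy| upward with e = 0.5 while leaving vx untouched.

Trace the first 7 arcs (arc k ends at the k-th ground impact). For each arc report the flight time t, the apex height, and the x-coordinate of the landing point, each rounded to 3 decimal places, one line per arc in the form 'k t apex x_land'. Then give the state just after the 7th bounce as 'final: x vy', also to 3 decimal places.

Arc 1: start y=14.010, vy=13.310 → t=3.470, apex=22.868, x_land=16.203, impact vy=-21.386
  bounce: vy ← 0.5·21.386 = 10.693
Arc 2: start y=0.000, vy=10.693 → t=2.139, apex=5.717, x_land=26.190, impact vy=-10.693
  bounce: vy ← 0.5·10.693 = 5.346
Arc 3: start y=0.000, vy=5.346 → t=1.069, apex=1.429, x_land=31.184, impact vy=-5.346
  bounce: vy ← 0.5·5.346 = 2.673
Arc 4: start y=0.000, vy=2.673 → t=0.535, apex=0.357, x_land=33.681, impact vy=-2.673
  bounce: vy ← 0.5·2.673 = 1.337
Arc 5: start y=0.000, vy=1.337 → t=0.267, apex=0.089, x_land=34.929, impact vy=-1.337
  bounce: vy ← 0.5·1.337 = 0.668
Arc 6: start y=0.000, vy=0.668 → t=0.134, apex=0.022, x_land=35.553, impact vy=-0.668
  bounce: vy ← 0.5·0.668 = 0.334
Arc 7: start y=0.000, vy=0.334 → t=0.067, apex=0.006, x_land=35.865, impact vy=-0.334
  bounce: vy ← 0.5·0.334 = 0.167

1 3.470 22.868 16.203
2 2.139 5.717 26.190
3 1.069 1.429 31.184
4 0.535 0.357 33.681
5 0.267 0.089 34.929
6 0.134 0.022 35.553
7 0.067 0.006 35.865
final: 35.865 0.167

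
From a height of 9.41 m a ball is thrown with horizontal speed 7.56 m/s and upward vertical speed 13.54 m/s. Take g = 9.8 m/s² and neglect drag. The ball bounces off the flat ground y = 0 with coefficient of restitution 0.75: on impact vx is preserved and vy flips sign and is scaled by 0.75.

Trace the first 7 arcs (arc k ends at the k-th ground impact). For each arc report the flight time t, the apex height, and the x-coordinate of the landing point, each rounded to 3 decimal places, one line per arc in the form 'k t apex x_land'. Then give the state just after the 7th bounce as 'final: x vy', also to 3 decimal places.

1 3.338 18.764 25.239
2 2.935 10.555 47.430
3 2.201 5.937 64.073
4 1.651 3.340 76.555
5 1.238 1.878 85.917
6 0.929 1.057 92.938
7 0.697 0.594 98.204
final: 98.204 2.560

Arc 1: start y=9.410, vy=13.540 → t=3.338, apex=18.764, x_land=25.239, impact vy=-19.177
  bounce: vy ← 0.75·19.177 = 14.383
Arc 2: start y=0.000, vy=14.383 → t=2.935, apex=10.555, x_land=47.430, impact vy=-14.383
  bounce: vy ← 0.75·14.383 = 10.787
Arc 3: start y=0.000, vy=10.787 → t=2.201, apex=5.937, x_land=64.073, impact vy=-10.787
  bounce: vy ← 0.75·10.787 = 8.090
Arc 4: start y=0.000, vy=8.090 → t=1.651, apex=3.340, x_land=76.555, impact vy=-8.090
  bounce: vy ← 0.75·8.090 = 6.068
Arc 5: start y=0.000, vy=6.068 → t=1.238, apex=1.878, x_land=85.917, impact vy=-6.068
  bounce: vy ← 0.75·6.068 = 4.551
Arc 6: start y=0.000, vy=4.551 → t=0.929, apex=1.057, x_land=92.938, impact vy=-4.551
  bounce: vy ← 0.75·4.551 = 3.413
Arc 7: start y=0.000, vy=3.413 → t=0.697, apex=0.594, x_land=98.204, impact vy=-3.413
  bounce: vy ← 0.75·3.413 = 2.560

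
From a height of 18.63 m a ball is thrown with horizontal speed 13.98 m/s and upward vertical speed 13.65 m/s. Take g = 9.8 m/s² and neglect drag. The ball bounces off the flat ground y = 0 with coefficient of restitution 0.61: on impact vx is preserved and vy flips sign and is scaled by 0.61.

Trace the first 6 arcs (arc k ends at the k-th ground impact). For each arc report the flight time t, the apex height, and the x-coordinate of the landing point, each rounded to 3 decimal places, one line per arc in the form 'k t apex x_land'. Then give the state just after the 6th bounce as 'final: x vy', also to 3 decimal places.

1 3.789 28.136 52.972
2 2.923 10.469 93.842
3 1.783 3.896 118.772
4 1.088 1.450 133.980
5 0.664 0.539 143.257
6 0.405 0.201 148.915
final: 148.915 1.210

Arc 1: start y=18.630, vy=13.650 → t=3.789, apex=28.136, x_land=52.972, impact vy=-23.483
  bounce: vy ← 0.61·23.483 = 14.325
Arc 2: start y=0.000, vy=14.325 → t=2.923, apex=10.469, x_land=93.842, impact vy=-14.325
  bounce: vy ← 0.61·14.325 = 8.738
Arc 3: start y=0.000, vy=8.738 → t=1.783, apex=3.896, x_land=118.772, impact vy=-8.738
  bounce: vy ← 0.61·8.738 = 5.330
Arc 4: start y=0.000, vy=5.330 → t=1.088, apex=1.450, x_land=133.980, impact vy=-5.330
  bounce: vy ← 0.61·5.330 = 3.251
Arc 5: start y=0.000, vy=3.251 → t=0.664, apex=0.539, x_land=143.257, impact vy=-3.251
  bounce: vy ← 0.61·3.251 = 1.983
Arc 6: start y=0.000, vy=1.983 → t=0.405, apex=0.201, x_land=148.915, impact vy=-1.983
  bounce: vy ← 0.61·1.983 = 1.210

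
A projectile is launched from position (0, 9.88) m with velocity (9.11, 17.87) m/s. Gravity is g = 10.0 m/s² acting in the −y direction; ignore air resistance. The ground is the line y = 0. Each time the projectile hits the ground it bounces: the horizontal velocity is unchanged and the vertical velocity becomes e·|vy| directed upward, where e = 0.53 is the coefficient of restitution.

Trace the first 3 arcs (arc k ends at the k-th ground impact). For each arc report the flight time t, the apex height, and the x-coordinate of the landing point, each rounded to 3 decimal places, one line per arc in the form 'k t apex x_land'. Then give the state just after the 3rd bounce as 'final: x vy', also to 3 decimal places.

Arc 1: start y=9.880, vy=17.870 → t=4.061, apex=25.847, x_land=36.992, impact vy=-22.736
  bounce: vy ← 0.53·22.736 = 12.050
Arc 2: start y=0.000, vy=12.050 → t=2.410, apex=7.260, x_land=58.948, impact vy=-12.050
  bounce: vy ← 0.53·12.050 = 6.387
Arc 3: start y=0.000, vy=6.387 → t=1.277, apex=2.039, x_land=70.584, impact vy=-6.387
  bounce: vy ← 0.53·6.387 = 3.385

1 4.061 25.847 36.992
2 2.410 7.260 58.948
3 1.277 2.039 70.584
final: 70.584 3.385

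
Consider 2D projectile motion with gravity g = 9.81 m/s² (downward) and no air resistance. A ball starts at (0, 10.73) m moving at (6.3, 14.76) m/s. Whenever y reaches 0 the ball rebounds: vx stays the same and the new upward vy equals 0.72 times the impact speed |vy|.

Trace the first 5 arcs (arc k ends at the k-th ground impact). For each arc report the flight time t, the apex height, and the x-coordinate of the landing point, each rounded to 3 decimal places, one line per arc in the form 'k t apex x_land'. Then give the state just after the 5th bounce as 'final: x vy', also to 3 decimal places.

Arc 1: start y=10.730, vy=14.760 → t=3.614, apex=21.834, x_land=22.771, impact vy=-20.697
  bounce: vy ← 0.72·20.697 = 14.902
Arc 2: start y=0.000, vy=14.902 → t=3.038, apex=11.319, x_land=41.911, impact vy=-14.902
  bounce: vy ← 0.72·14.902 = 10.730
Arc 3: start y=0.000, vy=10.730 → t=2.187, apex=5.868, x_land=55.692, impact vy=-10.730
  bounce: vy ← 0.72·10.730 = 7.725
Arc 4: start y=0.000, vy=7.725 → t=1.575, apex=3.042, x_land=65.614, impact vy=-7.725
  bounce: vy ← 0.72·7.725 = 5.562
Arc 5: start y=0.000, vy=5.562 → t=1.134, apex=1.577, x_land=72.758, impact vy=-5.562
  bounce: vy ← 0.72·5.562 = 4.005

1 3.614 21.834 22.771
2 3.038 11.319 41.911
3 2.187 5.868 55.692
4 1.575 3.042 65.614
5 1.134 1.577 72.758
final: 72.758 4.005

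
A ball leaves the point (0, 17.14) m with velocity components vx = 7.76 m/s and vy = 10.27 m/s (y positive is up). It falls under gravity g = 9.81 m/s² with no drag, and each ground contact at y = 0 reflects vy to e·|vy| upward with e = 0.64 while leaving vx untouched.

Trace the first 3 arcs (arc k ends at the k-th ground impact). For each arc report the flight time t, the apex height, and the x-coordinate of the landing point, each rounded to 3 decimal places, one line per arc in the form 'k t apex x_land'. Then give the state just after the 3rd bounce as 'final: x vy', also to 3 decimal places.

1 3.189 22.516 24.750
2 2.742 9.222 46.031
3 1.755 3.778 59.651
final: 59.651 5.510

Arc 1: start y=17.140, vy=10.270 → t=3.189, apex=22.516, x_land=24.750, impact vy=-21.018
  bounce: vy ← 0.64·21.018 = 13.452
Arc 2: start y=0.000, vy=13.452 → t=2.742, apex=9.222, x_land=46.031, impact vy=-13.452
  bounce: vy ← 0.64·13.452 = 8.609
Arc 3: start y=0.000, vy=8.609 → t=1.755, apex=3.778, x_land=59.651, impact vy=-8.609
  bounce: vy ← 0.64·8.609 = 5.510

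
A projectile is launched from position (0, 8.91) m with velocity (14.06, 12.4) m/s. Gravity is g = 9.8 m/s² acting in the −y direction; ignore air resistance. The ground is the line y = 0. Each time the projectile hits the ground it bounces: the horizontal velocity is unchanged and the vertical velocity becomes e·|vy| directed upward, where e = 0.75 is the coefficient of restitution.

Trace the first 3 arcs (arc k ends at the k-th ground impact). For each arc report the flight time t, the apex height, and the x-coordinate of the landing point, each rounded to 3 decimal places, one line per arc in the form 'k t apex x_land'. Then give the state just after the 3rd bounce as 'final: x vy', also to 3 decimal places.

1 3.114 16.755 43.789
2 2.774 9.425 82.788
3 2.080 5.301 112.037
final: 112.037 7.645

Arc 1: start y=8.910, vy=12.400 → t=3.114, apex=16.755, x_land=43.789, impact vy=-18.122
  bounce: vy ← 0.75·18.122 = 13.591
Arc 2: start y=0.000, vy=13.591 → t=2.774, apex=9.425, x_land=82.788, impact vy=-13.591
  bounce: vy ← 0.75·13.591 = 10.193
Arc 3: start y=0.000, vy=10.193 → t=2.080, apex=5.301, x_land=112.037, impact vy=-10.193
  bounce: vy ← 0.75·10.193 = 7.645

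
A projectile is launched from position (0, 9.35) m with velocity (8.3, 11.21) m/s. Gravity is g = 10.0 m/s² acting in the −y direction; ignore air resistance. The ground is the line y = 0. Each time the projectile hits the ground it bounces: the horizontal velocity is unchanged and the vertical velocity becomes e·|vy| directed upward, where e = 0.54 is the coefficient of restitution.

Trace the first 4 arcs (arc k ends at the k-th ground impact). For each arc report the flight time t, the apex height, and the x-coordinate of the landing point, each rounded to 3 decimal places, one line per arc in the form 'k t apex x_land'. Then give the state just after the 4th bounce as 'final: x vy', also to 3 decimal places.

Arc 1: start y=9.350, vy=11.210 → t=2.889, apex=15.633, x_land=23.981, impact vy=-17.682
  bounce: vy ← 0.54·17.682 = 9.548
Arc 2: start y=0.000, vy=9.548 → t=1.910, apex=4.559, x_land=39.831, impact vy=-9.548
  bounce: vy ← 0.54·9.548 = 5.156
Arc 3: start y=0.000, vy=5.156 → t=1.031, apex=1.329, x_land=48.390, impact vy=-5.156
  bounce: vy ← 0.54·5.156 = 2.784
Arc 4: start y=0.000, vy=2.784 → t=0.557, apex=0.388, x_land=53.012, impact vy=-2.784
  bounce: vy ← 0.54·2.784 = 1.504

1 2.889 15.633 23.981
2 1.910 4.559 39.831
3 1.031 1.329 48.390
4 0.557 0.388 53.012
final: 53.012 1.504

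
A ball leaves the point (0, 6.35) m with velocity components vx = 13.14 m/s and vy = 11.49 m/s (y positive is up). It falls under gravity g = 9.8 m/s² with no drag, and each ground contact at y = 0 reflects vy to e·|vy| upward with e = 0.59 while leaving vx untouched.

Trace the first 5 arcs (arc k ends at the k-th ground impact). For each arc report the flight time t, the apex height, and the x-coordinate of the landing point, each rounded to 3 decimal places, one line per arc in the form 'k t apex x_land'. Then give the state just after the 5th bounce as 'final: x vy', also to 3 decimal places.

1 2.807 13.086 36.879
2 1.928 4.555 62.217
3 1.138 1.586 77.167
4 0.671 0.552 85.987
5 0.396 0.192 91.191
final: 91.191 1.145

Arc 1: start y=6.350, vy=11.490 → t=2.807, apex=13.086, x_land=36.879, impact vy=-16.015
  bounce: vy ← 0.59·16.015 = 9.449
Arc 2: start y=0.000, vy=9.449 → t=1.928, apex=4.555, x_land=62.217, impact vy=-9.449
  bounce: vy ← 0.59·9.449 = 5.575
Arc 3: start y=0.000, vy=5.575 → t=1.138, apex=1.586, x_land=77.167, impact vy=-5.575
  bounce: vy ← 0.59·5.575 = 3.289
Arc 4: start y=0.000, vy=3.289 → t=0.671, apex=0.552, x_land=85.987, impact vy=-3.289
  bounce: vy ← 0.59·3.289 = 1.941
Arc 5: start y=0.000, vy=1.941 → t=0.396, apex=0.192, x_land=91.191, impact vy=-1.941
  bounce: vy ← 0.59·1.941 = 1.145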